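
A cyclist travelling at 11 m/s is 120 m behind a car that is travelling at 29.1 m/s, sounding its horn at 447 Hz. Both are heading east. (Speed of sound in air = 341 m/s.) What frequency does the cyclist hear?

The cyclist is behind, so the car is moving away from it while the cyclist is moving toward the car.
General Doppler shift: f' = f · (v + v_o)/(v + v_s).
f' = 447 × (341 + 11)/(341 + 29.1) = 447 × 352/370.1 ≈ 425 Hz.

425 Hz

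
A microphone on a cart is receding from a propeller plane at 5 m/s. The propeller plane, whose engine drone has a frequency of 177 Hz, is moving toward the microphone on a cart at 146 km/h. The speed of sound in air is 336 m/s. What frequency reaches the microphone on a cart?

146 km/h = 40.56 m/s.
General Doppler shift: f' = f · (v − v_o)/(v − v_s).
f' = 177 × (336 − 5)/(336 − 40.56) = 177 × 331/295.44 ≈ 198 Hz.

198 Hz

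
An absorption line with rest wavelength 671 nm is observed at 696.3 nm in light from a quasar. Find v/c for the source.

λ'/λ₀ = 1.0377 > 1 (redshift), so the source is receding.
λ'/λ₀ = √((1 + β)/(1 − β)) for a receding source ⇒ β = (r² − 1)/(r² + 1) with r = λ'/λ₀.
β = (1.0768 − 1)/(1.0768 + 1) ≈ 0.037.

0.037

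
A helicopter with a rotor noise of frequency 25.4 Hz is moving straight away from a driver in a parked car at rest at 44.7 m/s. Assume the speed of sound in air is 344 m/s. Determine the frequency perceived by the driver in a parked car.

22.5 Hz

Only the source moves, away from the listener, so f' = f · v/(v + v_s).
f' = 25.4 × 344/(344 + 44.7) = 25.4 × 344/388.7 ≈ 22.5 Hz.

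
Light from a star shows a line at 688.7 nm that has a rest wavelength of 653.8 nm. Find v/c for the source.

λ'/λ₀ = 1.0534 > 1 (redshift), so the source is receding.
λ'/λ₀ = √((1 + β)/(1 − β)) for a receding source ⇒ β = (r² − 1)/(r² + 1) with r = λ'/λ₀.
β = (1.1096 − 1)/(1.1096 + 1) ≈ 0.052.

0.052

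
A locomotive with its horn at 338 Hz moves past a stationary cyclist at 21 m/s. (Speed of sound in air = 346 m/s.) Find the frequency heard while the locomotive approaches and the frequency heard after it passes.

360 Hz approaching; 319 Hz receding

Approaching: f₁ = f · v/(v − v_s) = 338 × 346/325 ≈ 360 Hz.
Receding: f₂ = f · v/(v + v_s) = 338 × 346/367 ≈ 319 Hz.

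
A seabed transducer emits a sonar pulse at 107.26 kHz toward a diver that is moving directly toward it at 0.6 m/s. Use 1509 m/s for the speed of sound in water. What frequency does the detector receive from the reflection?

The diver first receives the wave as a moving observer: f₁ = f₀ · (v + u)/v = 107.26 × (1509 + 0.6)/1509 ≈ 107.3 kHz.
On reflection it acts as a source moving toward the stationary detector: f₂ = f₁ · v/(v − u) = 107.3 × 1509/1508.4 ≈ 107.3 kHz.
Equivalently f₂ = f₀ · (v + u)/(v − u).

107.3 kHz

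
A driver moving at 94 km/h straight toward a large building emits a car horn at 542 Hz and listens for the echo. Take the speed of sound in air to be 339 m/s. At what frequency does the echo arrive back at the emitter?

632 Hz

94 km/h = 26.11 m/s.
The large building receives the sound from a moving source: f₁ = f₀ · v/(v − v_e) = 542 × 339/312.89 ≈ 587 Hz.
On the return leg the driver is a moving observer: f₂ = f₁ · (v + v_e)/v = 587 × 365.11/339 ≈ 632 Hz.
Equivalently f₂ = f₀ · (v + v_e)/(v − v_e).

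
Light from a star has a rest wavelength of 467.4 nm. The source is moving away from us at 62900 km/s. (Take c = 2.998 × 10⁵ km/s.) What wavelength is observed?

β = v/c = 62900/299800 = 0.2098.
Relativistic Doppler for wavelength: λ' = λ₀ · √((1 + β)/(1 − β)).
λ' = 467.4 × √(1.2098/0.7902) = 467.4 × 1.23735 ≈ 578.3 nm.

578.3 nm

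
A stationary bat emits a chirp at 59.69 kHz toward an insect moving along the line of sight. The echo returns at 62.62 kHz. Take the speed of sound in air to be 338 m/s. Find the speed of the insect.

8.1 m/s

Double Doppler shift off a moving reflector: f₂ = f₀ · (v + u)/(v − u) (u > 0 toward emitter).
Rearranging, u = v · (f₂ − f₀)/(f₂ + f₀) = 338 × 2.93/122.31 ≈ 8.1 m/s.
So the insect is moving at 8.1 m/s toward the emitter.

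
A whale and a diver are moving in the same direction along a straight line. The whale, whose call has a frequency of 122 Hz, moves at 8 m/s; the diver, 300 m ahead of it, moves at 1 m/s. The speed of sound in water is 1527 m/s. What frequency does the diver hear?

123 Hz

The diver is ahead, so the whale is moving toward it while the diver is moving away from the whale.
General Doppler shift: f' = f · (v − v_o)/(v − v_s).
f' = 122 × (1527 − 1)/(1527 − 8) = 122 × 1526/1519 ≈ 123 Hz.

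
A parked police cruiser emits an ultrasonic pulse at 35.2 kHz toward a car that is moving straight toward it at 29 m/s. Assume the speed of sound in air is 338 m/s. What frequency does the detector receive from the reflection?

41.8 kHz

At the car (a moving observer), f₁ = f₀ · (v + u)/v = 35.2 × 367/338 ≈ 38.2 kHz.
The reflection then acts as a moving source: f₂ = f₁ · v/(v − u) ≈ 41.8 kHz.
Equivalently f₂ = f₀ · (v + u)/(v − u).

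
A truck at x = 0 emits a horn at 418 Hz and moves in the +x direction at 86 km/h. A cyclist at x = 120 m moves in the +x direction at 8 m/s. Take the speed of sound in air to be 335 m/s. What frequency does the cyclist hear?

86 km/h = 23.89 m/s.
The observer lies on the +x side, so the source is heading toward the observer and the observer is heading away from the source.
General Doppler shift: f' = f · (v − v_o)/(v − v_s).
f' = 418 × (335 − 8)/(335 − 23.89) = 418 × 327/311.11 ≈ 439 Hz.

439 Hz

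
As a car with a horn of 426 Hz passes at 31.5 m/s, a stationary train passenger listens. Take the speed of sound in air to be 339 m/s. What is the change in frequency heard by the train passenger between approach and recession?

79.9 Hz

Approaching: f₁ = f · v/(v − v_s) = 426 × 339/307.5 ≈ 469.6 Hz.
Receding: f₂ = f · v/(v + v_s) = 426 × 339/370.5 ≈ 389.8 Hz.
Drop: f₁ − f₂ = 2f·v·v_s/(v² − v_s²) = 2 × 426 × 339 × 31.5/(339² − 31.5²) ≈ 79.9 Hz.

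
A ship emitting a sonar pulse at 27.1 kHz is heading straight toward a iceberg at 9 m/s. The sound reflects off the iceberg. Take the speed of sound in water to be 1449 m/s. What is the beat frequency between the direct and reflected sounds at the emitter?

339 Hz

The iceberg receives the sound from a moving source: f₁ = f₀ · v/(v − v_e) = 27.1 × 1449/1440 ≈ 27.269 kHz.
On the return leg the ship is a moving observer: f₂ = f₁ · (v + v_e)/v = 27.269 × 1458/1449 ≈ 27.439 kHz.
Beat against the emitted tone (with f₀ = 27100 Hz): |f₂ − f₀| = 2v_e·f₀/(v − v_e) = 2 × 9 × 27100/1440 ≈ 339 Hz.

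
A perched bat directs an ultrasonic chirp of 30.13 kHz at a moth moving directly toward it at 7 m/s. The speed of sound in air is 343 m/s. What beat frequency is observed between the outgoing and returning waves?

1255 Hz

At the moth (a moving observer), f₁ = f₀ · (v + u)/v = 30.13 × 350/343 ≈ 30.745 kHz.
On reflection it acts as a source moving toward the stationary detector: f₂ = f₁ · v/(v − u) = 30.745 × 343/336 ≈ 31.385 kHz.
Equivalently f₂ = f₀ · (v + u)/(v − u).
Beat frequency (with f₀ = 30130 Hz): |f₂ − f₀| = 2u·f₀/(v − u) = 2 × 7 × 30130/336 ≈ 1255 Hz.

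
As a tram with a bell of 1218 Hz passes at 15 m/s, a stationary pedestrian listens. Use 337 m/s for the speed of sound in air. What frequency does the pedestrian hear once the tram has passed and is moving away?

Receding: f₂ = f · v/(v + v_s) = 1218 × 337/352 ≈ 1166 Hz.

1166 Hz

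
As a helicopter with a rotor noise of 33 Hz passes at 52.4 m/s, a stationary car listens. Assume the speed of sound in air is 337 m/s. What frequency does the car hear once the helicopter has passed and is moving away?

Receding: f₂ = f · v/(v + v_s) = 33 × 337/389.4 ≈ 28.6 Hz.

28.6 Hz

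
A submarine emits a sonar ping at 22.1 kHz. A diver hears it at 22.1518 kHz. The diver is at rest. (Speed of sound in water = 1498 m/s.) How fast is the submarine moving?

f' > f, so the submarine is approaching.
f' = f · v/(v − v_s) ⇒ v_s = v · |1 − f/f'|.
v_s = 1498 × |1 − 22.1/22.1518| = 1498 × 0.002338 ≈ 3.5 m/s.

3.5 m/s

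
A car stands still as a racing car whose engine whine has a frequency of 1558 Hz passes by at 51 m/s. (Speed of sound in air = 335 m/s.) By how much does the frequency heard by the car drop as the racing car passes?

486 Hz

Approaching: f₁ = f · v/(v − v_s) = 1558 × 335/284 ≈ 1838 Hz.
Receding: f₂ = f · v/(v + v_s) = 1558 × 335/386 ≈ 1352 Hz.
Drop: f₁ − f₂ = 2f·v·v_s/(v² − v_s²) = 2 × 1558 × 335 × 51/(335² − 51²) ≈ 486 Hz.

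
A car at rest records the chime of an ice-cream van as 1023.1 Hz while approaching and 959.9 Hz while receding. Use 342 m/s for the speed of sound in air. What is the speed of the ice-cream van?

10.9 m/s

f₁/f₂ = (v + v_s)/(v − v_s), so v_s = v · (f₁ − f₂)/(f₁ + f₂).
v_s = 342 × (1023.1 − 959.9)/(1023.1 + 959.9) = 342 × 63.2/1983.0 ≈ 10.9 m/s.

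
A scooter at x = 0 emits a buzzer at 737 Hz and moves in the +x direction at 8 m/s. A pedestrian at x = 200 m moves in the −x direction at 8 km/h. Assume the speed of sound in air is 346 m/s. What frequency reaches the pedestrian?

759 Hz

8 km/h = 2.222 m/s.
The observer lies on the +x side, so the source is heading toward the observer and the observer is heading toward the source.
Both move, so f' = f · (v + v_o)/(v − v_s).
f' = 737 × (346 + 2.222)/(346 − 8) = 737 × 348.22/338 ≈ 759 Hz.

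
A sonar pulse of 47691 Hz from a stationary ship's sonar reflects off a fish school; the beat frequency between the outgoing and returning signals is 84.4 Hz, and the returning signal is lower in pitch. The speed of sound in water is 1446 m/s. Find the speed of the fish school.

1.28 m/s

Double Doppler shift off a moving reflector: f₂ = f₀ · (v + u)/(v − u) (u > 0 toward emitter).
Returning signal is lower, so f₂ = f₀ − Δf = 47691 − 84.4 = 47606.6 Hz.
Rearranging, u = v · (f₂ − f₀)/(f₂ + f₀) = 1446 × -84.4/95297.6 ≈ -1.28 m/s.
So the fish school is moving at 1.28 m/s away from the emitter.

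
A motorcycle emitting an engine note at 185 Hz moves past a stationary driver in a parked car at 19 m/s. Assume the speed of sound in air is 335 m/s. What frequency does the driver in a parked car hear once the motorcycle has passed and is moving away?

175 Hz

Receding: f₂ = f · v/(v + v_s) = 185 × 335/354 ≈ 175 Hz.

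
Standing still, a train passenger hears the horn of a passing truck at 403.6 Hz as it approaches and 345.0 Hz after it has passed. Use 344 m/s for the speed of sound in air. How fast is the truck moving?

27 m/s

f₁/f₂ = (v + v_s)/(v − v_s), so v_s = v · (f₁ − f₂)/(f₁ + f₂).
v_s = 344 × (403.6 − 345.0)/(403.6 + 345.0) = 344 × 58.6/748.6 ≈ 27 m/s.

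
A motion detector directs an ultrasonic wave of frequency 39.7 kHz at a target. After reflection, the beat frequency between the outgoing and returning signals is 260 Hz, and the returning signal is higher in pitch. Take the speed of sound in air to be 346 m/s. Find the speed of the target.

Double Doppler shift off a moving reflector: f₂ = f₀ · (v + u)/(v − u) (u > 0 toward emitter).
Returning signal is higher, so f₂ = f₀ + Δf = 39700 + 260 = 39960 Hz.
Rearranging, u = v · (f₂ − f₀)/(f₂ + f₀) = 346 × 260/79660 ≈ 1.13 m/s.
So the target is moving at 1.13 m/s toward the emitter.

1.13 m/s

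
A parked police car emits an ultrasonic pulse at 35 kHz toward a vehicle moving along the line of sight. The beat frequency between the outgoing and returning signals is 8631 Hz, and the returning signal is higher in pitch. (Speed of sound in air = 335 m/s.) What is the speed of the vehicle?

37 m/s

Double Doppler shift off a moving reflector: f₂ = f₀ · (v + u)/(v − u) (u > 0 toward emitter).
Returning signal is higher, so f₂ = f₀ + Δf = 35000 + 8631 = 43631 Hz.
Rearranging, u = v · (f₂ − f₀)/(f₂ + f₀) = 335 × 8631/78631 ≈ 37 m/s.
So the vehicle is moving at 37 m/s toward the emitter.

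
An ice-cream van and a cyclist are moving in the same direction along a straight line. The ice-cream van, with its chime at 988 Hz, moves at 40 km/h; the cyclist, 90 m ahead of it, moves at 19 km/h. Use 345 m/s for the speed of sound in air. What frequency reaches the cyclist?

1005 Hz

40 km/h = 11.11 m/s; 19 km/h = 5.278 m/s.
The cyclist is ahead, so the ice-cream van is moving toward it while the cyclist is moving away from the ice-cream van.
General Doppler shift: f' = f · (v − v_o)/(v − v_s).
f' = 988 × (345 − 5.278)/(345 − 11.11) = 988 × 339.72/333.89 ≈ 1005 Hz.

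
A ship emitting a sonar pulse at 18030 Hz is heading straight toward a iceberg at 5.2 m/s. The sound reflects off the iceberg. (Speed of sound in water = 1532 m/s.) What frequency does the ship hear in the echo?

The iceberg receives the sound from a moving source: f₁ = f₀ · v/(v − v_e) = 18030 × 1532/1526.8 ≈ 18091 Hz.
On the return leg the ship is a moving observer: f₂ = f₁ · (v + v_e)/v = 18091 × 1537.2/1532 ≈ 18153 Hz.

18153 Hz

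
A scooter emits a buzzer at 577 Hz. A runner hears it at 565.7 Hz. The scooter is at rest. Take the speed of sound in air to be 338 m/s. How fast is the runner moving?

f' < f, so the runner is receding.
f' = f · (v − v_o)/v ⇒ v_o = v · |f'/f − 1|.
v_o = 338 × |565.7/577 − 1| = 338 × 0.01958 ≈ 6.6 m/s.

6.6 m/s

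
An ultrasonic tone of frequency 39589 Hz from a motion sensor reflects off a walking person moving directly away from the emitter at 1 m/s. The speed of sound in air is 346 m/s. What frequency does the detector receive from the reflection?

39361 Hz

The walking person first receives the wave as a moving observer: f₁ = f₀ · (v − u)/v = 39589 × (346 − 1)/346 ≈ 39475 Hz.
The reflection then acts as a moving source: f₂ = f₁ · v/(v + u) ≈ 39361 Hz.
Equivalently f₂ = f₀ · (v − u)/(v + u).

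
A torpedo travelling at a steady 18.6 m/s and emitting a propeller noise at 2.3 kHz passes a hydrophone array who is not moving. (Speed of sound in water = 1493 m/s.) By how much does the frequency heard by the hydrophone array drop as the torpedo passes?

0.0573 kHz

Approaching: f₁ = f · v/(v − v_s) = 2.3 × 1493/1474.4 ≈ 2.3290 kHz.
Receding: f₂ = f · v/(v + v_s) = 2.3 × 1493/1511.6 ≈ 2.2717 kHz.
Drop: f₁ − f₂ = 2f·v·v_s/(v² − v_s²) = 2 × 2.3 × 1493 × 18.6/(1493² − 18.6²) ≈ 0.0573 kHz.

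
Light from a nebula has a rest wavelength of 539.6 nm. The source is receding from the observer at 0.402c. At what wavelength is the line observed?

Relativistic Doppler for wavelength: λ' = λ₀ · √((1 + β)/(1 − β)).
λ' = 539.6 × √(1.4020/0.5980) = 539.6 × 1.53117 ≈ 826.2 nm.

826.2 nm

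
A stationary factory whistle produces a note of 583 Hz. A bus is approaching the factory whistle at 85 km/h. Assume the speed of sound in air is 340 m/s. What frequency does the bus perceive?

85 km/h = 23.61 m/s.
Only the observer moves, toward the source, so f' = f · (v + v_o)/v.
f' = 583 × (340 + 23.61)/340 = 583 × 363.61/340 ≈ 623 Hz.

623 Hz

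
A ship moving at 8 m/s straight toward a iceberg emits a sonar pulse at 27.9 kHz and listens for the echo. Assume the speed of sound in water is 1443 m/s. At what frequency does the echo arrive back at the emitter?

28.2 kHz

The iceberg receives the sound from a moving source: f₁ = f₀ · v/(v − v_e) = 27.9 × 1443/1435 ≈ 28.1 kHz.
On the return leg the ship is a moving observer: f₂ = f₁ · (v + v_e)/v = 28.1 × 1451/1443 ≈ 28.2 kHz.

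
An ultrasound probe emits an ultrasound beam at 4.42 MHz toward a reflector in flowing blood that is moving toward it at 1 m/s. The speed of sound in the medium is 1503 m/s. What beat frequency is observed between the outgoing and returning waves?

5885 Hz

At the reflector in flowing blood (a moving observer), f₁ = f₀ · (v + u)/v = 4.42 × 1504/1503 ≈ 4.42294 MHz.
The reflection then acts as a moving source: f₂ = f₁ · v/(v − u) ≈ 4.42589 MHz.
Equivalently f₂ = f₀ · (v + u)/(v − u).
Beat frequency (with f₀ = 4420000 Hz): |f₂ − f₀| = 2u·f₀/(v − u) = 2 × 1 × 4420000/1502 ≈ 5885 Hz.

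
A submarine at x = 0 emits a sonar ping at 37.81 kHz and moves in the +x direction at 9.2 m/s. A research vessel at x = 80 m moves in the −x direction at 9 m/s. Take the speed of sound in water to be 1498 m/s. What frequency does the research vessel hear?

The observer lies on the +x side, so the source is heading toward the observer and the observer is heading toward the source.
General Doppler shift: f' = f · (v + v_o)/(v − v_s).
f' = 37.81 × (1498 + 9)/(1498 − 9.2) = 37.81 × 1507/1488.8 ≈ 38.3 kHz.

38.3 kHz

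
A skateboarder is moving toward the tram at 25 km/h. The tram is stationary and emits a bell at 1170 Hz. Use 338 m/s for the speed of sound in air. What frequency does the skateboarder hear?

25 km/h = 6.944 m/s.
Moving observer, stationary source: f' = f · (v + v_o)/v.
f' = 1170 × (338 + 6.944)/338 = 1170 × 344.94/338 ≈ 1194 Hz.

1194 Hz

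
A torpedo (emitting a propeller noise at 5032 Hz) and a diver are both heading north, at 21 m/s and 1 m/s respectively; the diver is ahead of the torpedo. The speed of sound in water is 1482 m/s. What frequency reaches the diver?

5101 Hz

The diver is ahead, so the torpedo is moving toward it while the diver is moving away from the torpedo.
Both move, so f' = f · (v − v_o)/(v − v_s).
f' = 5032 × (1482 − 1)/(1482 − 21) = 5032 × 1481/1461 ≈ 5101 Hz.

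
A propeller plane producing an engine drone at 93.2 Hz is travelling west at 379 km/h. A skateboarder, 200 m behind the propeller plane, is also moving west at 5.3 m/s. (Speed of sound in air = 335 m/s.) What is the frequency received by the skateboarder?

379 km/h = 105.3 m/s.
The skateboarder is behind, so the propeller plane is moving away from it while the skateboarder is moving toward the propeller plane.
General Doppler shift: f' = f · (v + v_o)/(v + v_s).
f' = 93.2 × (335 + 5.3)/(335 + 105.3) = 93.2 × 340.3/440.28 ≈ 72 Hz.

72 Hz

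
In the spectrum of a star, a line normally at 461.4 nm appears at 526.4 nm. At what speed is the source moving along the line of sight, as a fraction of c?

0.131c

λ'/λ₀ = 1.1409 > 1 (redshift), so the source is receding.
λ'/λ₀ = √((1 + β)/(1 − β)) for a receding source ⇒ β = (r² − 1)/(r² + 1) with r = λ'/λ₀.
β = (1.3016 − 1)/(1.3016 + 1) ≈ 0.131.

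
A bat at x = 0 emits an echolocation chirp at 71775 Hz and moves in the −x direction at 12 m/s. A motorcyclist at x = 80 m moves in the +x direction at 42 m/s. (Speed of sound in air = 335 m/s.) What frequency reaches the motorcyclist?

The observer lies on the +x side, so the source is heading away from the observer and the observer is heading away from the source.
General Doppler shift: f' = f · (v − v_o)/(v + v_s).
f' = 71775 × (335 − 42)/(335 + 12) = 71775 × 293/347 ≈ 60605 Hz.

60605 Hz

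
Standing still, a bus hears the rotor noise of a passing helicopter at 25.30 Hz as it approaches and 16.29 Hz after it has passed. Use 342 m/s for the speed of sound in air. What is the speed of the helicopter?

74 m/s

f₁/f₂ = (v + v_s)/(v − v_s), so v_s = v · (f₁ − f₂)/(f₁ + f₂).
v_s = 342 × (25.30 − 16.29)/(25.30 + 16.29) = 342 × 9.01/41.59 ≈ 74 m/s.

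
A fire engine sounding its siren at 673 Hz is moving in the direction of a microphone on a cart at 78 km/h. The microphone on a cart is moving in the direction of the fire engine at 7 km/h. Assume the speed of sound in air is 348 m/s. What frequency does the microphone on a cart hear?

722 Hz

78 km/h = 21.67 m/s; 7 km/h = 1.944 m/s.
Both move, so f' = f · (v + v_o)/(v − v_s).
f' = 673 × (348 + 1.944)/(348 − 21.67) = 673 × 349.94/326.33 ≈ 722 Hz.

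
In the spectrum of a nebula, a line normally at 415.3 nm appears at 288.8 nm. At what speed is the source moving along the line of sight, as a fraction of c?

λ'/λ₀ = 0.6954 < 1 (blueshift), so the source is approaching.
λ'/λ₀ = √((1 − β)/(1 + β)) for an approaching source ⇒ β = (1 − r²)/(1 + r²) with r = λ'/λ₀.
β = (1 − 0.4836)/(1 + 0.4836) ≈ 0.348.

0.348c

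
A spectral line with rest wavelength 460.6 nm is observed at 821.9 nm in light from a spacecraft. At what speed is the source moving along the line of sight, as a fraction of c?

λ'/λ₀ = 1.7844 > 1 (redshift), so the source is receding.
λ'/λ₀ = √((1 + β)/(1 − β)) for a receding source ⇒ β = (r² − 1)/(r² + 1) with r = λ'/λ₀.
β = (3.1841 − 1)/(3.1841 + 1) ≈ 0.522.

0.522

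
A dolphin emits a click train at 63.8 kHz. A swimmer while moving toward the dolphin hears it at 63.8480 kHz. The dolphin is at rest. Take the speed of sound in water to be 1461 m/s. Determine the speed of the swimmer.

f' = f · (v + v_o)/v ⇒ v_o = v · |f'/f − 1|.
v_o = 1461 × |63.8480/63.8 − 1| = 1461 × 0.0007524 ≈ 1.10 m/s.

1.10 m/s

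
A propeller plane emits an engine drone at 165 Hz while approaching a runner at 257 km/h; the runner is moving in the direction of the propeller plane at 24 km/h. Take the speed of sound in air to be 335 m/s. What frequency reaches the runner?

257 km/h = 71.39 m/s; 24 km/h = 6.667 m/s.
With source approaching and observer approaching, f' = f · (v + v_o)/(v − v_s).
f' = 165 × (335 + 6.667)/(335 − 71.39) = 165 × 341.67/263.61 ≈ 214 Hz.

214 Hz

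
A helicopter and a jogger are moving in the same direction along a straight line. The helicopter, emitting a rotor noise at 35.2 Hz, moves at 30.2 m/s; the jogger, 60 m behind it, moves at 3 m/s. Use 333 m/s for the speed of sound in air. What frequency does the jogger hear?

32.6 Hz

The jogger is behind, so the helicopter is moving away from it while the jogger is moving toward the helicopter.
General Doppler shift: f' = f · (v + v_o)/(v + v_s).
f' = 35.2 × (333 + 3)/(333 + 30.2) = 35.2 × 336/363.2 ≈ 32.6 Hz.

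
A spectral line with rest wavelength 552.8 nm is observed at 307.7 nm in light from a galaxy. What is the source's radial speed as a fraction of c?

λ'/λ₀ = 0.5566 < 1 (blueshift), so the source is approaching.
λ'/λ₀ = √((1 − β)/(1 + β)) for an approaching source ⇒ β = (1 − r²)/(1 + r²) with r = λ'/λ₀.
β = (1 − 0.3098)/(1 + 0.3098) ≈ 0.527.

0.527c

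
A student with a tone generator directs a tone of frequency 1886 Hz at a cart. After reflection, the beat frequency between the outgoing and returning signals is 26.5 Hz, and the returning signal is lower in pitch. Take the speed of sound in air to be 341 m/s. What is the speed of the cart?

2.41 m/s

Double Doppler shift off a moving reflector: f₂ = f₀ · (v + u)/(v − u) (u > 0 toward emitter).
Returning signal is lower, so f₂ = f₀ − Δf = 1886 − 26.5 = 1859.5 Hz.
Rearranging, u = v · (f₂ − f₀)/(f₂ + f₀) = 341 × -26.5/3745.5 ≈ -2.41 m/s.
So the cart is moving at 2.41 m/s away from the emitter.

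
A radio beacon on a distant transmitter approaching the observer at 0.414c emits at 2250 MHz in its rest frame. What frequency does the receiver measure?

3495.1 MHz

Relativistic Doppler for frequency: f' = f₀ · √((1 + β)/(1 − β)).
f' = 2250 × √(1.4140/0.5860) = 2250 × 1.55337 ≈ 3495.1 MHz.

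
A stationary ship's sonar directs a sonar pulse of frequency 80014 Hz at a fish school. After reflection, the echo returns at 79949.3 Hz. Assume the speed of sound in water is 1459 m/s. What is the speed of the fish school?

Double Doppler shift off a moving reflector: f₂ = f₀ · (v + u)/(v − u) (u > 0 toward emitter).
Rearranging, u = v · (f₂ − f₀)/(f₂ + f₀) = 1459 × -64.7/159963.3 ≈ -0.59 m/s.
So the fish school is moving at 0.59 m/s away from the emitter.

0.59 m/s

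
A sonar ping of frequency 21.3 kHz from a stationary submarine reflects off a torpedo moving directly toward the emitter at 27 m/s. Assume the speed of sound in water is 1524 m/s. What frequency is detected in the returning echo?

22.1 kHz

At the torpedo (a moving observer), f₁ = f₀ · (v + u)/v = 21.3 × 1551/1524 ≈ 21.7 kHz.
On reflection it acts as a source moving toward the stationary detector: f₂ = f₁ · v/(v − u) = 21.7 × 1524/1497 ≈ 22.1 kHz.
Equivalently f₂ = f₀ · (v + u)/(v − u).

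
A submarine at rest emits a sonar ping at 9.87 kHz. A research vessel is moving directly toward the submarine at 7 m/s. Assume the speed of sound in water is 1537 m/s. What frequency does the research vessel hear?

9.91 kHz

Only the observer moves, toward the source, so f' = f · (v + v_o)/v.
f' = 9.87 × (1537 + 7)/1537 = 9.87 × 1544/1537 ≈ 9.91 kHz.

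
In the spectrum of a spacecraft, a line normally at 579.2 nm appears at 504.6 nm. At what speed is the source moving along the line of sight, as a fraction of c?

0.137c

λ'/λ₀ = 0.8712 < 1 (blueshift), so the source is approaching.
λ'/λ₀ = √((1 − β)/(1 + β)) for an approaching source ⇒ β = (1 − r²)/(1 + r²) with r = λ'/λ₀.
β = (1 − 0.7590)/(1 + 0.7590) ≈ 0.137.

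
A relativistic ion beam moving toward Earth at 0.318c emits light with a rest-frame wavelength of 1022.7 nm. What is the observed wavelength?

Relativistic Doppler for wavelength: λ' = λ₀ · √((1 − β)/(1 + β)).
λ' = 1022.7 × √(0.6820/1.3180) = 1022.7 × 0.71934 ≈ 735.7 nm.

735.7 nm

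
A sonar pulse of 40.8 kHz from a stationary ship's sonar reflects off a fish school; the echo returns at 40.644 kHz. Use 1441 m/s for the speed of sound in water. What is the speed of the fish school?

2.76 m/s

Double Doppler shift off a moving reflector: f₂ = f₀ · (v + u)/(v − u) (u > 0 toward emitter).
Rearranging, u = v · (f₂ − f₀)/(f₂ + f₀) = 1441 × -0.156/81.444 ≈ -2.76 m/s.
So the fish school is moving at 2.76 m/s away from the emitter.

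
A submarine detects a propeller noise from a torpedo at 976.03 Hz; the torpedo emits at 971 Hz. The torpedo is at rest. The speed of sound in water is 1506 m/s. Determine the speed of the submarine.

7.8 m/s

f' > f, so the submarine is approaching.
f' = f · (v + v_o)/v ⇒ v_o = v · |f'/f − 1|.
v_o = 1506 × |976.03/971 − 1| = 1506 × 0.00518 ≈ 7.8 m/s.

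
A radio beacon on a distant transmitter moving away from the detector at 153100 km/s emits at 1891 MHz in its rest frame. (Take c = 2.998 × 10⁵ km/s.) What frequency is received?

β = v/c = 153100/299800 = 0.5107.
Relativistic Doppler for frequency: f' = f₀ · √((1 − β)/(1 + β)).
f' = 1891 × √(0.4893/1.5107) = 1891 × 0.56913 ≈ 1076.2 MHz.

1076.2 MHz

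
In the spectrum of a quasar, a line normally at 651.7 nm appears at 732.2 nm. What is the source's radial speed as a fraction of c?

0.116c

λ'/λ₀ = 1.1235 > 1 (redshift), so the source is receding.
λ'/λ₀ = √((1 + β)/(1 − β)) for a receding source ⇒ β = (r² − 1)/(r² + 1) with r = λ'/λ₀.
β = (1.2623 − 1)/(1.2623 + 1) ≈ 0.116.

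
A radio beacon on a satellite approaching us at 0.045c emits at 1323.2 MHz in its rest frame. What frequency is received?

1384.1 MHz

Relativistic Doppler for frequency: f' = f₀ · √((1 + β)/(1 − β)).
f' = 1323.2 × √(1.0450/0.9550) = 1323.2 × 1.04606 ≈ 1384.1 MHz.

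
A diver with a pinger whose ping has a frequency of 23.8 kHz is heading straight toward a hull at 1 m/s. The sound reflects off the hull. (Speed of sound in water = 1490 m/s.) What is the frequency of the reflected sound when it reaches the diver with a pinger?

The hull receives the sound from a moving source: f₁ = f₀ · v/(v − v_e) = 23.8 × 1490/1489 ≈ 23.8 kHz.
On the return leg the diver with a pinger is a moving observer: f₂ = f₁ · (v + v_e)/v = 23.8 × 1491/1490 ≈ 23.8 kHz.
Equivalently f₂ = f₀ · (v + v_e)/(v − v_e).

23.8 kHz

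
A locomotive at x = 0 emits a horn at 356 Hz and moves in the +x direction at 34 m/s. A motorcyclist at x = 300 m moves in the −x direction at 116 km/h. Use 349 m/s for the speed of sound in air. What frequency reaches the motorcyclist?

431 Hz

116 km/h = 32.22 m/s.
The observer lies on the +x side, so the source is heading toward the observer and the observer is heading toward the source.
General Doppler shift: f' = f · (v + v_o)/(v − v_s).
f' = 356 × (349 + 32.22)/(349 − 34) = 356 × 381.22/315 ≈ 431 Hz.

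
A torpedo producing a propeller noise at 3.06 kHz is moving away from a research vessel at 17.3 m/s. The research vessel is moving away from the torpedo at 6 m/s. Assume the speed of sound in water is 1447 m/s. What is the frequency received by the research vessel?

Both move, so f' = f · (v − v_o)/(v + v_s).
f' = 3.06 × (1447 − 6)/(1447 + 17.3) = 3.06 × 1441/1464.3 ≈ 3.01 kHz.

3.01 kHz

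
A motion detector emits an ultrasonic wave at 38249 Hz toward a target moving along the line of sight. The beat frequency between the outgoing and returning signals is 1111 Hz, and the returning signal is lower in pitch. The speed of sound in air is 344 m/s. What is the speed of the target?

Double Doppler shift off a moving reflector: f₂ = f₀ · (v + u)/(v − u) (u > 0 toward emitter).
Returning signal is lower, so f₂ = f₀ − Δf = 38249 − 1111 = 37138 Hz.
Rearranging, u = v · (f₂ − f₀)/(f₂ + f₀) = 344 × -1111/75387 ≈ -5.1 m/s.
So the target is moving at 5.1 m/s away from the emitter.

5.1 m/s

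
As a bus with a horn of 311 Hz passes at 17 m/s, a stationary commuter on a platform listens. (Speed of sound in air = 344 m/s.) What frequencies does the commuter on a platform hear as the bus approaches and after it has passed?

Approaching: f₁ = f · v/(v − v_s) = 311 × 344/327 ≈ 327 Hz.
Receding: f₂ = f · v/(v + v_s) = 311 × 344/361 ≈ 296 Hz.

327 Hz approaching; 296 Hz receding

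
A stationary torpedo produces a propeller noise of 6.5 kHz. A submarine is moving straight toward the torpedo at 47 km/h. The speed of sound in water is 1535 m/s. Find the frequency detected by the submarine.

6.56 kHz

47 km/h = 13.06 m/s.
Moving observer, stationary source: f' = f · (v + v_o)/v.
f' = 6.5 × (1535 + 13.06)/1535 = 6.5 × 1548.1/1535 ≈ 6.56 kHz.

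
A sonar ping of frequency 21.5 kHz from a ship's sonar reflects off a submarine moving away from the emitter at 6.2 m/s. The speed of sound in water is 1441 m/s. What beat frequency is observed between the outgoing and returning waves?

At the submarine (a moving observer), f₁ = f₀ · (v − u)/v = 21.5 × 1434.8/1441 ≈ 21.4075 kHz.
The reflection then acts as a moving source: f₂ = f₁ · v/(v + u) ≈ 21.3158 kHz.
Beat frequency (with f₀ = 21500 Hz): |f₂ − f₀| = 2u·f₀/(v + u) = 2 × 6.2 × 21500/1447.2 ≈ 184 Hz.

184 Hz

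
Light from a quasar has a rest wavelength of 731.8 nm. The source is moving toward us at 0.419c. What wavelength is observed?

468.3 nm

Relativistic Doppler for wavelength: λ' = λ₀ · √((1 − β)/(1 + β)).
λ' = 731.8 × √(0.5810/1.4190) = 731.8 × 0.63988 ≈ 468.3 nm.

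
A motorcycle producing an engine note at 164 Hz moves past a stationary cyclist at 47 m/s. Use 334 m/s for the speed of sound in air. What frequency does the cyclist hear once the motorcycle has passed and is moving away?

144 Hz

Receding: f₂ = f · v/(v + v_s) = 164 × 334/381 ≈ 144 Hz.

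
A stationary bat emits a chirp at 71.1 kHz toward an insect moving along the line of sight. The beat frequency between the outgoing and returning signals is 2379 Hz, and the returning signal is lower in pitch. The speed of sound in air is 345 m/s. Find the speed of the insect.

5.9 m/s

Double Doppler shift off a moving reflector: f₂ = f₀ · (v + u)/(v − u) (u > 0 toward emitter).
Returning signal is lower, so f₂ = f₀ − Δf = 71100 − 2379 = 68721 Hz.
Rearranging, u = v · (f₂ − f₀)/(f₂ + f₀) = 345 × -2379/139821 ≈ -5.9 m/s.
So the insect is moving at 5.9 m/s away from the emitter.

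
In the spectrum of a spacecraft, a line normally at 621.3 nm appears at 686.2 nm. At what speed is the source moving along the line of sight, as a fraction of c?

0.099

λ'/λ₀ = 1.1045 > 1 (redshift), so the source is receding.
λ'/λ₀ = √((1 + β)/(1 − β)) for a receding source ⇒ β = (r² − 1)/(r² + 1) with r = λ'/λ₀.
β = (1.2198 − 1)/(1.2198 + 1) ≈ 0.099.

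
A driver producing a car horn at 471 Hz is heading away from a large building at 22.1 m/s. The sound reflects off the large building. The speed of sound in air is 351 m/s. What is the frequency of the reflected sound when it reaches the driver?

The large building receives the sound from a moving source: f₁ = f₀ · v/(v + v_e) = 471 × 351/373.1 ≈ 443 Hz.
On the return leg the driver is a moving observer: f₂ = f₁ · (v − v_e)/v = 443 × 328.9/351 ≈ 415 Hz.

415 Hz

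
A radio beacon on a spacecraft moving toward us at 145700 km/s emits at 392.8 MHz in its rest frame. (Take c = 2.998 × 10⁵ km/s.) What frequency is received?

667.9 MHz

β = v/c = 145700/299800 = 0.4860.
Relativistic Doppler for frequency: f' = f₀ · √((1 + β)/(1 − β)).
f' = 392.8 × √(1.4860/0.5140) = 392.8 × 1.70029 ≈ 667.9 MHz.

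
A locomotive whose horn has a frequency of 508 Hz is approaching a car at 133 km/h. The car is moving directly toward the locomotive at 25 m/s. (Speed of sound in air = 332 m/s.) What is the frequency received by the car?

133 km/h = 36.94 m/s.
With source approaching and observer approaching, f' = f · (v + v_o)/(v − v_s).
f' = 508 × (332 + 25)/(332 − 36.94) = 508 × 357/295.06 ≈ 615 Hz.

615 Hz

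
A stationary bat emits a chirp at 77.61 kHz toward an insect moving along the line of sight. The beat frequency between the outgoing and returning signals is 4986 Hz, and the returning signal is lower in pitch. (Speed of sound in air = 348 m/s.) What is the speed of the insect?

11.5 m/s

Double Doppler shift off a moving reflector: f₂ = f₀ · (v + u)/(v − u) (u > 0 toward emitter).
Returning signal is lower, so f₂ = f₀ − Δf = 77610 − 4986 = 72624 Hz.
Rearranging, u = v · (f₂ − f₀)/(f₂ + f₀) = 348 × -4986/150234 ≈ -11.5 m/s.
So the insect is moving at 11.5 m/s away from the emitter.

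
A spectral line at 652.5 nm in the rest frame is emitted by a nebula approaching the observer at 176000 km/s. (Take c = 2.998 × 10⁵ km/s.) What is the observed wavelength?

332.8 nm

β = v/c = 176000/299800 = 0.5871.
Relativistic Doppler for wavelength: λ' = λ₀ · √((1 − β)/(1 + β)).
λ' = 652.5 × √(0.4129/1.5871) = 652.5 × 0.51009 ≈ 332.8 nm.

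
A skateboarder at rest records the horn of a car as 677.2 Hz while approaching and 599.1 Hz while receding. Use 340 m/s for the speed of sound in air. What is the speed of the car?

20.8 m/s

f₁/f₂ = (v + v_s)/(v − v_s), so v_s = v · (f₁ − f₂)/(f₁ + f₂).
v_s = 340 × (677.2 − 599.1)/(677.2 + 599.1) = 340 × 78.1/1276.3 ≈ 20.8 m/s.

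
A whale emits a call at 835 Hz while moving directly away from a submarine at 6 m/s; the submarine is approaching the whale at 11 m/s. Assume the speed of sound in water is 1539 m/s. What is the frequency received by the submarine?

With source receding and observer approaching, f' = f · (v + v_o)/(v + v_s).
f' = 835 × (1539 + 11)/(1539 + 6) = 835 × 1550/1545 ≈ 838 Hz.

838 Hz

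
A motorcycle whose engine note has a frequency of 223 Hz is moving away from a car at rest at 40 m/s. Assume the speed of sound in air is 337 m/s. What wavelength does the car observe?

1.69 m

With the source moving away from a stationary observer, f' = f · v/(v + v_s).
f' = 223 × 337/(337 + 40) ≈ 199 Hz.
λ' = v/f' = 337/199.34 ≈ 1.69 m.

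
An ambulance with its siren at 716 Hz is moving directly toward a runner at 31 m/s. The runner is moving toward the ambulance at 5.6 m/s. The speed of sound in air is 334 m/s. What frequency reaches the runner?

802 Hz

General Doppler shift: f' = f · (v + v_o)/(v − v_s).
f' = 716 × (334 + 5.6)/(334 − 31) = 716 × 339.6/303 ≈ 802 Hz.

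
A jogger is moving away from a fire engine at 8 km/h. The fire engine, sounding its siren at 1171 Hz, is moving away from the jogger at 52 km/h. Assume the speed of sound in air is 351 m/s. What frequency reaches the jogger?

1118 Hz

52 km/h = 14.44 m/s; 8 km/h = 2.222 m/s.
General Doppler shift: f' = f · (v − v_o)/(v + v_s).
f' = 1171 × (351 − 2.222)/(351 + 14.44) = 1171 × 348.78/365.44 ≈ 1118 Hz.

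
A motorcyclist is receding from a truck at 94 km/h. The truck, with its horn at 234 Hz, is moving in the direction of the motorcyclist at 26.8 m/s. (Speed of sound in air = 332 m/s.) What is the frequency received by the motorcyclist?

235 Hz

94 km/h = 26.11 m/s.
General Doppler shift: f' = f · (v − v_o)/(v − v_s).
f' = 234 × (332 − 26.11)/(332 − 26.8) = 234 × 305.89/305.2 ≈ 235 Hz.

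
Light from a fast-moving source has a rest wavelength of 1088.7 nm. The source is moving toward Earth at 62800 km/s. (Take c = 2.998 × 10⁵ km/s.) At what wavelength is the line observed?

880.2 nm

β = v/c = 62800/299800 = 0.2095.
Relativistic Doppler for wavelength: λ' = λ₀ · √((1 − β)/(1 + β)).
λ' = 1088.7 × √(0.7905/1.2095) = 1088.7 × 0.80846 ≈ 880.2 nm.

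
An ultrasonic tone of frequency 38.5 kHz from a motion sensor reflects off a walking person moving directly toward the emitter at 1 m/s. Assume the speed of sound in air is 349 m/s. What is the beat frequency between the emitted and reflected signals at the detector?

221 Hz

The walking person first receives the wave as a moving observer: f₁ = f₀ · (v + u)/v = 38.5 × (349 + 1)/349 ≈ 38.610 kHz.
On reflection it acts as a source moving toward the stationary detector: f₂ = f₁ · v/(v − u) = 38.610 × 349/348 ≈ 38.721 kHz.
Equivalently f₂ = f₀ · (v + u)/(v − u).
Beat frequency (with f₀ = 38500 Hz): |f₂ − f₀| = 2u·f₀/(v − u) = 2 × 1 × 38500/348 ≈ 221 Hz.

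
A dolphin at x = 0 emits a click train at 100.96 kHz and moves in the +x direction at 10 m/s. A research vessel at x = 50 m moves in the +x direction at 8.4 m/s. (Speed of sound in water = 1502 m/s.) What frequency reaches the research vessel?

101.1 kHz

The observer lies on the +x side, so the source is heading toward the observer and the observer is heading away from the source.
With source approaching and observer receding, f' = f · (v − v_o)/(v − v_s).
f' = 100.96 × (1502 − 8.4)/(1502 − 10) = 100.96 × 1493.6/1492 ≈ 101.1 kHz.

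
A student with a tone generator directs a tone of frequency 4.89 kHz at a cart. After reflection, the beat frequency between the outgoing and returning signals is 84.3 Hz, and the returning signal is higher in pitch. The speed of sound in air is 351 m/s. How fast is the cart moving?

3.00 m/s

Double Doppler shift off a moving reflector: f₂ = f₀ · (v + u)/(v − u) (u > 0 toward emitter).
Returning signal is higher, so f₂ = f₀ + Δf = 4890 + 84.3 = 4974.3 Hz.
Rearranging, u = v · (f₂ − f₀)/(f₂ + f₀) = 351 × 84.3/9864.3 ≈ 3.00 m/s.
So the cart is moving at 3.00 m/s toward the emitter.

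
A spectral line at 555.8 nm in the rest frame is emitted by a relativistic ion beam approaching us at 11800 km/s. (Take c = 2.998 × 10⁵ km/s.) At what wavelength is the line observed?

β = v/c = 11800/299800 = 0.0394.
Relativistic Doppler for wavelength: λ' = λ₀ · √((1 − β)/(1 + β)).
λ' = 555.8 × √(0.9606/1.0394) = 555.8 × 0.96139 ≈ 534.3 nm.

534.3 nm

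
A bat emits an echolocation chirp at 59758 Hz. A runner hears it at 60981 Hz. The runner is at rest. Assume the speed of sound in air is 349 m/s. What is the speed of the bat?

f' > f, so the bat is approaching.
f' = f · v/(v − v_s) ⇒ v_s = v · |1 − f/f'|.
v_s = 349 × |1 − 59758/60981| = 349 × 0.02006 ≈ 7.0 m/s.

7.0 m/s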